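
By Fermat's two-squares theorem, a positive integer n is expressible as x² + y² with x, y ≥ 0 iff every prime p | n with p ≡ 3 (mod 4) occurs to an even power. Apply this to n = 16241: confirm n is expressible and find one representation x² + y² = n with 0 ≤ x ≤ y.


Step 1: Factor n = 16241 = 109 · 149.
Step 2: Check the mod-4 condition on each prime factor: 109 ≡ 1 (mod 4), exponent 1; 149 ≡ 1 (mod 4), exponent 1.
All primes ≡ 3 (mod 4) appear to even exponent (or don't appear), so by the two-squares theorem n IS expressible as a sum of two squares.
Step 3: Build a representation. Here n = 109 · 149 is a product of primes ≡ 1 (mod 4). Each prime p ≡ 1 (mod 4) is itself a sum of two squares; find a² by testing p − a² for a perfect square:
  109: 109 − 1² = 108, 109 − 2² = 105, 109 − 3² = 100 = 10² ⇒ 109 = 3² + 10².
  149: 149 − 1² = 148, 149 − 2² = 145, 149 − 3² = 140, 149 − 4² = 133, 149 − 5² = 124, 149 − 6² = 113, 149 − 7² = 100 = 10² ⇒ 149 = 7² + 10².
  Combine using the Brahmagupta–Fibonacci identity (a² + b²)(c² + d²) = (ac − bd)² + (ad + bc)² = (ac + bd)² + (ad − bc)²:
  109 · 149 = 16241: from (3² + 10²)(7² + 10²), take (3·7 − 10·10, 3·10 + 10·7) = (21 − 100, 30 + 70) = (-79, 100); dropping signs (only squares matter) gives (79, 100); check 79² + 100² = 6241 + 10000 = 16241 ✓.
Step 4: Order so x ≤ y and verify: 79² + 100² = 6241 + 10000 = 16241 = n. ✓

n = 16241 = 79² + 100² (one valid representation with x ≤ y).


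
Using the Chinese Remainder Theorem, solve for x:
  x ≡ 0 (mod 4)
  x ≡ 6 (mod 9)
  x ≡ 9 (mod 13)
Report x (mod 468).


Moduli 4, 9, 13 are pairwise coprime; by CRT there is a unique solution modulo M = 4 · 9 · 13 = 468.
Solve pairwise, accumulating the modulus:
  Start with x ≡ 0 (mod 4).
  Combine with x ≡ 6 (mod 9): since gcd(4, 9) = 1, we get a unique residue mod 36.
    Write x = 0 + 4·t and substitute into x ≡ 6 (mod 9): 4·t ≡ 6 − 0 = 6 (mod 9).
    The inverse of 4 mod 9 is 7 (since 4·7 = 28 = 3·9 + 1), so t ≡ 7·6 = 42 ≡ 6 (mod 9).
    Then x = 0 + 4·6 = 24, valid modulo lcm(4, 9) = 36: x ≡ 24 (mod 36).
  Combine with x ≡ 9 (mod 13): since gcd(36, 13) = 1, we get a unique residue mod 468.
    Write x = 24 + 36·t and substitute into x ≡ 9 (mod 13): 36·t ≡ 9 − 24 = -15 (mod 13).
    Reduce coefficients mod 13: 10·t ≡ 11 (mod 13).
    The inverse of 10 mod 13 is 4 (since 10·4 = 40 = 3·13 + 1), so t ≡ 4·11 = 44 ≡ 5 (mod 13).
    Then x = 24 + 36·5 = 204, valid modulo lcm(36, 13) = 468: x ≡ 204 (mod 468).
Verify: 204 mod 4 = 0 ✓, 204 mod 9 = 6 ✓, 204 mod 13 = 9 ✓.

x ≡ 204 (mod 468).


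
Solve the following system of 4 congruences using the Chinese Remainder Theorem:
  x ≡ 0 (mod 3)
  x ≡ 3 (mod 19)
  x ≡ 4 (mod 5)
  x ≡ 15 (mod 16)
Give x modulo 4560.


Product of moduli M = 3 · 19 · 5 · 16 = 4560.
Merge one congruence at a time:
  Start: x ≡ 0 (mod 3).
  Combine with x ≡ 3 (mod 19); new modulus lcm = 57.
    Write x = 0 + 3·t and substitute into x ≡ 3 (mod 19): 3·t ≡ 3 − 0 = 3 (mod 19).
    The inverse of 3 mod 19 is 13 (since 3·13 = 39 = 2·19 + 1), so t ≡ 13·3 = 39 ≡ 1 (mod 19).
    Then x = 0 + 3·1 = 3, valid modulo lcm(3, 19) = 57: x ≡ 3 (mod 57).
  Combine with x ≡ 4 (mod 5); new modulus lcm = 285.
    Write x = 3 + 57·t and substitute into x ≡ 4 (mod 5): 57·t ≡ 4 − 3 = 1 (mod 5).
    Reduce coefficients mod 5: 2·t ≡ 1 (mod 5).
    The inverse of 2 mod 5 is 3 (since 2·3 = 6 = 1·5 + 1), so t ≡ 3·1 = 3 ≡ 3 (mod 5).
    Then x = 3 + 57·3 = 174, valid modulo lcm(57, 5) = 285: x ≡ 174 (mod 285).
  Combine with x ≡ 15 (mod 16); new modulus lcm = 4560.
    Write x = 174 + 285·t and substitute into x ≡ 15 (mod 16): 285·t ≡ 15 − 174 = -159 (mod 16).
    Reduce coefficients mod 16: 13·t ≡ 1 (mod 16).
    The inverse of 13 mod 16 is 5 (since 13·5 = 65 = 4·16 + 1), so t ≡ 5·1 = 5 ≡ 5 (mod 16).
    Then x = 174 + 285·5 = 1599, valid modulo lcm(285, 16) = 4560: x ≡ 1599 (mod 4560).
Verify against each original: 1599 mod 3 = 0, 1599 mod 19 = 3, 1599 mod 5 = 4, 1599 mod 16 = 15.

x ≡ 1599 (mod 4560).


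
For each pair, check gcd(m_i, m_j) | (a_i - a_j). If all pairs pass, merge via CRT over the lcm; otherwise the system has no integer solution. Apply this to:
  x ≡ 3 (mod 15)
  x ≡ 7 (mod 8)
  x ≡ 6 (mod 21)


Moduli 15, 8, 21 are not pairwise coprime, so CRT works modulo lcm(m_i) when all pairwise compatibility conditions hold.
Pairwise compatibility: gcd(m_i, m_j) must divide a_i - a_j for every pair.
Merge one congruence at a time:
  Start: x ≡ 3 (mod 15).
  Combine with x ≡ 7 (mod 8): gcd(15, 8) = 1; 7 - 3 = 4, which IS divisible by 1, so compatible.
    Write x = 3 + 15·t and substitute into x ≡ 7 (mod 8): 15·t ≡ 7 − 3 = 4 (mod 8).
    Reduce coefficients mod 8: 7·t ≡ 4 (mod 8).
    The inverse of 7 mod 8 is 7 (since 7·7 = 49 = 6·8 + 1), so t ≡ 7·4 = 28 ≡ 4 (mod 8).
    Then x = 3 + 15·4 = 63, valid modulo lcm(15, 8) = 120: x ≡ 63 (mod 120).
  Combine with x ≡ 6 (mod 21): gcd(120, 21) = 3; 6 - 63 = -57, which IS divisible by 3, so compatible.
    Write x = 63 + 120·t and substitute into x ≡ 6 (mod 21): 120·t ≡ 6 − 63 = -57 (mod 21).
    Divide the congruence (and modulus) by g = 3: 40·t ≡ -19 (mod 7).
    Reduce coefficients mod 7: 5·t ≡ 2 (mod 7).
    The inverse of 5 mod 7 is 3 (since 5·3 = 15 = 2·7 + 1), so t ≡ 3·2 = 6 ≡ 6 (mod 7).
    Then x = 63 + 120·6 = 783, valid modulo lcm(120, 21) = 840: x ≡ 783 (mod 840).
Verify: 783 mod 15 = 3, 783 mod 8 = 7, 783 mod 21 = 6.

x ≡ 783 (mod 840).


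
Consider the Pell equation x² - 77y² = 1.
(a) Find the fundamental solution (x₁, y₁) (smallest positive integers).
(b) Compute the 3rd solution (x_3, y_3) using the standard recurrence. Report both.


Step 1: Find the fundamental solution (x₁, y₁) of x² - 77y² = 1.
  Expand √77 as a continued fraction. a₀ = ⌊√77⌋ = 8; iterate m_{k+1} = d_k·a_k − m_k, d_{k+1} = (77 − m_{k+1}²)/d_k, a_{k+1} = ⌊(a₀ + m_{k+1})/d_{k+1}⌋ (starting m₀ = 0, d₀ = 1), with convergents p_k = a_k·p_{k-1} + p_{k-2}, q_k = a_k·q_{k-1} + q_{k-2} (p₋₁ = 1, q₋₁ = 0):
  k = 0: a₀ = 8; p₀/q₀ = 8/1; p₀² − 77·q₀² = 64 − 77 = -13.
  k = 1: m = 8, d = 13, a = ⌊(8 + 8)/13⌋ = 1; p/q = (1·8 + 1)/(1·1 + 0) = 9/1; p² − 77·q² = 81 − 77 = 4.
  k = 2: m = 5, d = 4, a = ⌊(8 + 5)/4⌋ = 3; p/q = (3·9 + 8)/(3·1 + 1) = 35/4; p² − 77·q² = 1225 − 1232 = -7.
  k = 3: m = 7, d = 7, a = ⌊(8 + 7)/7⌋ = 2; p/q = (2·35 + 9)/(2·4 + 1) = 79/9; p² − 77·q² = 6241 − 6237 = 4.
  k = 4: m = 7, d = 4, a = ⌊(8 + 7)/4⌋ = 3; p/q = (3·79 + 35)/(3·9 + 4) = 272/31; p² − 77·q² = 73984 − 73997 = -13.
  k = 5: m = 5, d = 13, a = ⌊(8 + 5)/13⌋ = 1; p/q = (1·272 + 79)/(1·31 + 9) = 351/40; p² − 77·q² = 123201 − 123200 = 1.
  The first convergent with p² − 77·q² = 1 gives the fundamental solution (x₁, y₁) = (351, 40).
Step 2: Apply the recurrence (x_{n+1}, y_{n+1}) = (x₁x_n + 77y₁y_n, x₁y_n + y₁x_n) repeatedly.
  From (x_1, y_1) = (351, 40): x_2 = 351·351 + 77·40·40 = 246401; y_2 = 351·40 + 40·351 = 28080.
  From (x_2, y_2) = (246401, 28080): x_3 = 351·246401 + 77·40·28080 = 172973151; y_3 = 351·28080 + 40·246401 = 19712120.
Step 3: Verify x_3² - 77·y_3² = 29919710966868801 - 29919710966868800 = 1 (should be 1). ✓

(x_1, y_1) = (351, 40); (x_3, y_3) = (172973151, 19712120).


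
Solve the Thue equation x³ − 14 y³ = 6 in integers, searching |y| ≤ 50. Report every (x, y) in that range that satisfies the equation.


The equation is x³ - 14y³ = 6. For fixed y, x³ = 14·y³ + 6, so a solution requires the RHS to be a perfect cube.
Strategy: iterate y from -50 to 50, compute RHS = 14·y³ + 6, and check whether it is a (positive or negative) perfect cube.
Check small values of y:
  y = 0: RHS = 6 is not a perfect cube.
  y = 1: RHS = 20 is not a perfect cube.
  y = -1: RHS = -8 = (-2)³ ⇒ x = -2 works.
  y = 2: RHS = 118 is not a perfect cube.
  y = -2: RHS = -106 is not a perfect cube.
  y = 3: RHS = 384 is not a perfect cube.
  y = -3: RHS = -372 is not a perfect cube.
Continuing the search up to |y| = 50 finds no further solutions beyond those listed.
Collected solutions: (-2, -1).

Solutions (with |y| ≤ 50): (-2, -1).


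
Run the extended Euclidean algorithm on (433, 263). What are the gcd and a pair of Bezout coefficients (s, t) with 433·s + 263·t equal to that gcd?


Euclidean algorithm on (433, 263) — divide until remainder is 0:
  433 = 1 · 263 + 170
  263 = 1 · 170 + 93
  170 = 1 · 93 + 77
  93 = 1 · 77 + 16
  77 = 4 · 16 + 13
  16 = 1 · 13 + 3
  13 = 4 · 3 + 1
  3 = 3 · 1 + 0
gcd(433, 263) = 1.
Track Bezout coefficients alongside the remainders: start with r₀ = 433 = a·1 + b·0 (s = 1, t = 0) and r₁ = 263 = a·0 + b·1 (s = 0, t = 1); each new remainder r_{k+1} = r_{k-1} − q_k·r_k inherits s_{k+1} = s_{k-1} − q_k·s_k, t_{k+1} = t_{k-1} − q_k·t_k, so r_k = a·s_k + b·t_k at every step:
  q = 1: r = 170, s = 1 − 1·0 = 1, t = 0 − 1·1 = -1  (check: 433·1 + 263·(-1) = 170)
  q = 1: r = 93, s = 0 − 1·1 = -1, t = 1 − 1·(-1) = 2  (check: 433·(-1) + 263·2 = 93)
  q = 1: r = 77, s = 1 − 1·(-1) = 2, t = -1 − 1·2 = -3  (check: 433·2 + 263·(-3) = 77)
  q = 1: r = 16, s = -1 − 1·2 = -3, t = 2 − 1·(-3) = 5  (check: 433·(-3) + 263·5 = 16)
  q = 4: r = 13, s = 2 − 4·(-3) = 14, t = -3 − 4·5 = -23  (check: 433·14 + 263·(-23) = 13)
  q = 1: r = 3, s = -3 − 1·14 = -17, t = 5 − 1·(-23) = 28  (check: 433·(-17) + 263·28 = 3)
  q = 4: r = 1, s = 14 − 4·(-17) = 82, t = -23 − 4·28 = -135  (check: 433·82 + 263·(-135) = 1)
The row with r = 1 (the gcd) gives the Bezout coefficients s = 82, t = -135.
Result: 433 · (82) + 263 · (-135) = 1.

gcd(433, 263) = 1; s = 82, t = -135 (check: 433·82 + 263·(-135) = 1).


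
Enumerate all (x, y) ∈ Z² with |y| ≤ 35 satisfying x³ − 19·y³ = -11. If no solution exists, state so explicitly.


The equation is x³ - 19y³ = -11. For fixed y, x³ = 19·y³ − 11, so a solution requires the RHS to be a perfect cube.
Strategy: iterate y from -35 to 35, compute RHS = 19·y³ − 11, and check whether it is a (positive or negative) perfect cube.
Check small values of y:
  y = 0: RHS = -11 is not a perfect cube.
  y = 1: RHS = 8 = (2)³ ⇒ x = 2 works.
  y = -1: RHS = -30 is not a perfect cube.
  y = 2: RHS = 141 is not a perfect cube.
  y = -2: RHS = -163 is not a perfect cube.
  y = 3: RHS = 502 is not a perfect cube.
  y = -3: RHS = -524 is not a perfect cube.
Continuing the search up to |y| = 35 finds no further solutions beyond those listed.
Collected solutions: (2, 1).

Solutions (with |y| ≤ 35): (2, 1).


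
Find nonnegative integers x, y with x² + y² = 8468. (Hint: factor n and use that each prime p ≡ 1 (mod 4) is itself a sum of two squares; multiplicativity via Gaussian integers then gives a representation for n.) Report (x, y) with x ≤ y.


Step 1: Factor n = 8468 = 2^2 · 29 · 73.
Step 2: Check the mod-4 condition on each prime factor: 2 = 2 (special); 29 ≡ 1 (mod 4), exponent 1; 73 ≡ 1 (mod 4), exponent 1.
All primes ≡ 3 (mod 4) appear to even exponent (or don't appear), so by the two-squares theorem n IS expressible as a sum of two squares.
Step 3: Build a representation. Group n = k² · m with k = 2 and m = 29 · 73 = 2117 (a product of primes ≡ 1 (mod 4)); a representation of m scales to one of n via (k·x)² + (k·y)² = k²(x² + y²). Each prime p ≡ 1 (mod 4) is itself a sum of two squares; find a² by testing p − a² for a perfect square:
  29: 29 − 1² = 28, 29 − 2² = 25 = 5² ⇒ 29 = 2² + 5².
  73: 73 − 1² = 72, 73 − 2² = 69, 73 − 3² = 64 = 8² ⇒ 73 = 3² + 8².
  Combine using the Brahmagupta–Fibonacci identity (a² + b²)(c² + d²) = (ac − bd)² + (ad + bc)² = (ac + bd)² + (ad − bc)²:
  29 · 73 = 2117: from (2² + 5²)(3² + 8²), take (2·3 − 5·8, 2·8 + 5·3) = (6 − 40, 16 + 15) = (-34, 31); dropping signs (only squares matter) gives (34, 31); check 34² + 31² = 1156 + 961 = 2117 ✓.
  Scale by k = 2: (2·34, 2·31) = (68, 62).
Step 4: Order so x ≤ y and verify: 62² + 68² = 3844 + 4624 = 8468 = n. ✓

n = 8468 = 62² + 68² (one valid representation with x ≤ y).


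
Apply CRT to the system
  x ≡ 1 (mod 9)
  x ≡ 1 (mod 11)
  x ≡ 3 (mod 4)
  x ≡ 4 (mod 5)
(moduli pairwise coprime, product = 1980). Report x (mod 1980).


Product of moduli M = 9 · 11 · 4 · 5 = 1980.
Merge one congruence at a time:
  Start: x ≡ 1 (mod 9).
  Combine with x ≡ 1 (mod 11); new modulus lcm = 99.
    Write x = 1 + 9·t and substitute into x ≡ 1 (mod 11): 9·t ≡ 1 − 1 = 0 (mod 11).
    The inverse of 9 mod 11 is 5 (since 9·5 = 45 = 4·11 + 1), so t ≡ 5·0 = 0 ≡ 0 (mod 11).
    Then x = 1 + 9·0 = 1, valid modulo lcm(9, 11) = 99: x ≡ 1 (mod 99).
  Combine with x ≡ 3 (mod 4); new modulus lcm = 396.
    Write x = 1 + 99·t and substitute into x ≡ 3 (mod 4): 99·t ≡ 3 − 1 = 2 (mod 4).
    Reduce coefficients mod 4: 3·t ≡ 2 (mod 4).
    The inverse of 3 mod 4 is 3 (since 3·3 = 9 = 2·4 + 1), so t ≡ 3·2 = 6 ≡ 2 (mod 4).
    Then x = 1 + 99·2 = 199, valid modulo lcm(99, 4) = 396: x ≡ 199 (mod 396).
  Combine with x ≡ 4 (mod 5); new modulus lcm = 1980.
    Write x = 199 + 396·t and substitute into x ≡ 4 (mod 5): 396·t ≡ 4 − 199 = -195 (mod 5).
    Reduce coefficients mod 5: 1·t ≡ 0 (mod 5).
    So t ≡ 0 (mod 5).
    Then x = 199 + 396·0 = 199, valid modulo lcm(396, 5) = 1980: x ≡ 199 (mod 1980).
Verify against each original: 199 mod 9 = 1, 199 mod 11 = 1, 199 mod 4 = 3, 199 mod 5 = 4.

x ≡ 199 (mod 1980).


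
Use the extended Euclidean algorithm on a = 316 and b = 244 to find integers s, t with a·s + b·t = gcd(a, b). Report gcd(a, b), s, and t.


Euclidean algorithm on (316, 244) — divide until remainder is 0:
  316 = 1 · 244 + 72
  244 = 3 · 72 + 28
  72 = 2 · 28 + 16
  28 = 1 · 16 + 12
  16 = 1 · 12 + 4
  12 = 3 · 4 + 0
gcd(316, 244) = 4.
Track Bezout coefficients alongside the remainders: start with r₀ = 316 = a·1 + b·0 (s = 1, t = 0) and r₁ = 244 = a·0 + b·1 (s = 0, t = 1); each new remainder r_{k+1} = r_{k-1} − q_k·r_k inherits s_{k+1} = s_{k-1} − q_k·s_k, t_{k+1} = t_{k-1} − q_k·t_k, so r_k = a·s_k + b·t_k at every step:
  q = 1: r = 72, s = 1 − 1·0 = 1, t = 0 − 1·1 = -1  (check: 316·1 + 244·(-1) = 72)
  q = 3: r = 28, s = 0 − 3·1 = -3, t = 1 − 3·(-1) = 4  (check: 316·(-3) + 244·4 = 28)
  q = 2: r = 16, s = 1 − 2·(-3) = 7, t = -1 − 2·4 = -9  (check: 316·7 + 244·(-9) = 16)
  q = 1: r = 12, s = -3 − 1·7 = -10, t = 4 − 1·(-9) = 13  (check: 316·(-10) + 244·13 = 12)
  q = 1: r = 4, s = 7 − 1·(-10) = 17, t = -9 − 1·13 = -22  (check: 316·17 + 244·(-22) = 4)
The row with r = 4 (the gcd) gives the Bezout coefficients s = 17, t = -22.
Result: 316 · (17) + 244 · (-22) = 4.

gcd(316, 244) = 4; s = 17, t = -22 (check: 316·17 + 244·(-22) = 4).


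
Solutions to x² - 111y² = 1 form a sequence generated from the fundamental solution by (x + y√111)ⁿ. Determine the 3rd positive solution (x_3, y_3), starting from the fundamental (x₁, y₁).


Step 1: Find the fundamental solution (x₁, y₁) of x² - 111y² = 1.
  Expand √111 as a continued fraction. a₀ = ⌊√111⌋ = 10; iterate m_{k+1} = d_k·a_k − m_k, d_{k+1} = (111 − m_{k+1}²)/d_k, a_{k+1} = ⌊(a₀ + m_{k+1})/d_{k+1}⌋ (starting m₀ = 0, d₀ = 1), with convergents p_k = a_k·p_{k-1} + p_{k-2}, q_k = a_k·q_{k-1} + q_{k-2} (p₋₁ = 1, q₋₁ = 0):
  k = 0: a₀ = 10; p₀/q₀ = 10/1; p₀² − 111·q₀² = 100 − 111 = -11.
  k = 1: m = 10, d = 11, a = ⌊(10 + 10)/11⌋ = 1; p/q = (1·10 + 1)/(1·1 + 0) = 11/1; p² − 111·q² = 121 − 111 = 10.
  k = 2: m = 1, d = 10, a = ⌊(10 + 1)/10⌋ = 1; p/q = (1·11 + 10)/(1·1 + 1) = 21/2; p² − 111·q² = 441 − 444 = -3.
  k = 3: m = 9, d = 3, a = ⌊(10 + 9)/3⌋ = 6; p/q = (6·21 + 11)/(6·2 + 1) = 137/13; p² − 111·q² = 18769 − 18759 = 10.
  k = 4: m = 9, d = 10, a = ⌊(10 + 9)/10⌋ = 1; p/q = (1·137 + 21)/(1·13 + 2) = 158/15; p² − 111·q² = 24964 − 24975 = -11.
  k = 5: m = 1, d = 11, a = ⌊(10 + 1)/11⌋ = 1; p/q = (1·158 + 137)/(1·15 + 13) = 295/28; p² − 111·q² = 87025 − 87024 = 1.
  The first convergent with p² − 111·q² = 1 gives the fundamental solution (x₁, y₁) = (295, 28).
Step 2: Apply the recurrence (x_{n+1}, y_{n+1}) = (x₁x_n + 111y₁y_n, x₁y_n + y₁x_n) repeatedly.
  From (x_1, y_1) = (295, 28): x_2 = 295·295 + 111·28·28 = 174049; y_2 = 295·28 + 28·295 = 16520.
  From (x_2, y_2) = (174049, 16520): x_3 = 295·174049 + 111·28·16520 = 102688615; y_3 = 295·16520 + 28·174049 = 9746772.
Step 3: Verify x_3² - 111·y_3² = 10544951650618225 - 10544951650618224 = 1 (should be 1). ✓

(x_1, y_1) = (295, 28); (x_3, y_3) = (102688615, 9746772).


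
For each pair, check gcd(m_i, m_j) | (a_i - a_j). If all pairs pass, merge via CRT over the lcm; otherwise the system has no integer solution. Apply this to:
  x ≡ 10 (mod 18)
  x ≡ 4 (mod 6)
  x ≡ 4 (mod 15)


Moduli 18, 6, 15 are not pairwise coprime, so CRT works modulo lcm(m_i) when all pairwise compatibility conditions hold.
Pairwise compatibility: gcd(m_i, m_j) must divide a_i - a_j for every pair.
Merge one congruence at a time:
  Start: x ≡ 10 (mod 18).
  Combine with x ≡ 4 (mod 6): gcd(18, 6) = 6; 4 - 10 = -6, which IS divisible by 6, so compatible.
    Write x = 10 + 18·t and substitute into x ≡ 4 (mod 6): 18·t ≡ 4 − 10 = -6 (mod 6).
    Divide the congruence (and modulus) by g = 6: 3·t ≡ -1 (mod 1).
    Modulo 1 every t works; take t = 0.
    Then x = 10 + 18·0 = 10, valid modulo lcm(18, 6) = 18: x ≡ 10 (mod 18).
  Combine with x ≡ 4 (mod 15): gcd(18, 15) = 3; 4 - 10 = -6, which IS divisible by 3, so compatible.
    Write x = 10 + 18·t and substitute into x ≡ 4 (mod 15): 18·t ≡ 4 − 10 = -6 (mod 15).
    Divide the congruence (and modulus) by g = 3: 6·t ≡ -2 (mod 5).
    Reduce coefficients mod 5: 1·t ≡ 3 (mod 5).
    So t ≡ 3 (mod 5).
    Then x = 10 + 18·3 = 64, valid modulo lcm(18, 15) = 90: x ≡ 64 (mod 90).
Verify: 64 mod 18 = 10, 64 mod 6 = 4, 64 mod 15 = 4.

x ≡ 64 (mod 90).


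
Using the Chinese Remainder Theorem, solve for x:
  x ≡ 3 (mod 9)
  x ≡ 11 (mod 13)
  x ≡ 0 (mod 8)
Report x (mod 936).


Moduli 9, 13, 8 are pairwise coprime; by CRT there is a unique solution modulo M = 9 · 13 · 8 = 936.
Solve pairwise, accumulating the modulus:
  Start with x ≡ 3 (mod 9).
  Combine with x ≡ 11 (mod 13): since gcd(9, 13) = 1, we get a unique residue mod 117.
    Write x = 3 + 9·t and substitute into x ≡ 11 (mod 13): 9·t ≡ 11 − 3 = 8 (mod 13).
    The inverse of 9 mod 13 is 3 (since 9·3 = 27 = 2·13 + 1), so t ≡ 3·8 = 24 ≡ 11 (mod 13).
    Then x = 3 + 9·11 = 102, valid modulo lcm(9, 13) = 117: x ≡ 102 (mod 117).
  Combine with x ≡ 0 (mod 8): since gcd(117, 8) = 1, we get a unique residue mod 936.
    Write x = 102 + 117·t and substitute into x ≡ 0 (mod 8): 117·t ≡ 0 − 102 = -102 (mod 8).
    Reduce coefficients mod 8: 5·t ≡ 2 (mod 8).
    The inverse of 5 mod 8 is 5 (since 5·5 = 25 = 3·8 + 1), so t ≡ 5·2 = 10 ≡ 2 (mod 8).
    Then x = 102 + 117·2 = 336, valid modulo lcm(117, 8) = 936: x ≡ 336 (mod 936).
Verify: 336 mod 9 = 3 ✓, 336 mod 13 = 11 ✓, 336 mod 8 = 0 ✓.

x ≡ 336 (mod 936).


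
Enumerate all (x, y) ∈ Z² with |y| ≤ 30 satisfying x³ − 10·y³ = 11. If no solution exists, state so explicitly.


The equation is x³ - 10y³ = 11. For fixed y, x³ = 10·y³ + 11, so a solution requires the RHS to be a perfect cube.
Strategy: iterate y from -30 to 30, compute RHS = 10·y³ + 11, and check whether it is a (positive or negative) perfect cube.
Check small values of y:
  y = 0: RHS = 11 is not a perfect cube.
  y = 1: RHS = 21 is not a perfect cube.
  y = -1: RHS = 1 = (1)³ ⇒ x = 1 works.
  y = 2: RHS = 91 is not a perfect cube.
  y = -2: RHS = -69 is not a perfect cube.
  y = 3: RHS = 281 is not a perfect cube.
  y = -3: RHS = -259 is not a perfect cube.
Continuing the search up to |y| = 30 finds no further solutions beyond those listed.
Collected solutions: (1, -1).

Solutions (with |y| ≤ 30): (1, -1).


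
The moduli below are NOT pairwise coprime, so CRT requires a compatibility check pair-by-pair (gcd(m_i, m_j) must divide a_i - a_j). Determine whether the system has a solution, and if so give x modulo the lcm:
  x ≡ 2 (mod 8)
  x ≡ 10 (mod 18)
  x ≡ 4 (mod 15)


Moduli 8, 18, 15 are not pairwise coprime, so CRT works modulo lcm(m_i) when all pairwise compatibility conditions hold.
Pairwise compatibility: gcd(m_i, m_j) must divide a_i - a_j for every pair.
Merge one congruence at a time:
  Start: x ≡ 2 (mod 8).
  Combine with x ≡ 10 (mod 18): gcd(8, 18) = 2; 10 - 2 = 8, which IS divisible by 2, so compatible.
    Write x = 2 + 8·t and substitute into x ≡ 10 (mod 18): 8·t ≡ 10 − 2 = 8 (mod 18).
    Divide the congruence (and modulus) by g = 2: 4·t ≡ 4 (mod 9).
    The inverse of 4 mod 9 is 7 (since 4·7 = 28 = 3·9 + 1), so t ≡ 7·4 = 28 ≡ 1 (mod 9).
    Then x = 2 + 8·1 = 10, valid modulo lcm(8, 18) = 72: x ≡ 10 (mod 72).
  Combine with x ≡ 4 (mod 15): gcd(72, 15) = 3; 4 - 10 = -6, which IS divisible by 3, so compatible.
    Write x = 10 + 72·t and substitute into x ≡ 4 (mod 15): 72·t ≡ 4 − 10 = -6 (mod 15).
    Divide the congruence (and modulus) by g = 3: 24·t ≡ -2 (mod 5).
    Reduce coefficients mod 5: 4·t ≡ 3 (mod 5).
    The inverse of 4 mod 5 is 4 (since 4·4 = 16 = 3·5 + 1), so t ≡ 4·3 = 12 ≡ 2 (mod 5).
    Then x = 10 + 72·2 = 154, valid modulo lcm(72, 15) = 360: x ≡ 154 (mod 360).
Verify: 154 mod 8 = 2, 154 mod 18 = 10, 154 mod 15 = 4.

x ≡ 154 (mod 360).


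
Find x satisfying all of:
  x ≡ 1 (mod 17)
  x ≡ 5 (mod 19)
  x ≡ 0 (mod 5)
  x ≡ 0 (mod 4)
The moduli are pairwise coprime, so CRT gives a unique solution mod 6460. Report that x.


Product of moduli M = 17 · 19 · 5 · 4 = 6460.
Merge one congruence at a time:
  Start: x ≡ 1 (mod 17).
  Combine with x ≡ 5 (mod 19); new modulus lcm = 323.
    Write x = 1 + 17·t and substitute into x ≡ 5 (mod 19): 17·t ≡ 5 − 1 = 4 (mod 19).
    The inverse of 17 mod 19 is 9 (since 17·9 = 153 = 8·19 + 1), so t ≡ 9·4 = 36 ≡ 17 (mod 19).
    Then x = 1 + 17·17 = 290, valid modulo lcm(17, 19) = 323: x ≡ 290 (mod 323).
  Combine with x ≡ 0 (mod 5); new modulus lcm = 1615.
    Write x = 290 + 323·t and substitute into x ≡ 0 (mod 5): 323·t ≡ 0 − 290 = -290 (mod 5).
    Reduce coefficients mod 5: 3·t ≡ 0 (mod 5).
    The inverse of 3 mod 5 is 2 (since 3·2 = 6 = 1·5 + 1), so t ≡ 2·0 = 0 ≡ 0 (mod 5).
    Then x = 290 + 323·0 = 290, valid modulo lcm(323, 5) = 1615: x ≡ 290 (mod 1615).
  Combine with x ≡ 0 (mod 4); new modulus lcm = 6460.
    Write x = 290 + 1615·t and substitute into x ≡ 0 (mod 4): 1615·t ≡ 0 − 290 = -290 (mod 4).
    Reduce coefficients mod 4: 3·t ≡ 2 (mod 4).
    The inverse of 3 mod 4 is 3 (since 3·3 = 9 = 2·4 + 1), so t ≡ 3·2 = 6 ≡ 2 (mod 4).
    Then x = 290 + 1615·2 = 3520, valid modulo lcm(1615, 4) = 6460: x ≡ 3520 (mod 6460).
Verify against each original: 3520 mod 17 = 1, 3520 mod 19 = 5, 3520 mod 5 = 0, 3520 mod 4 = 0.

x ≡ 3520 (mod 6460).


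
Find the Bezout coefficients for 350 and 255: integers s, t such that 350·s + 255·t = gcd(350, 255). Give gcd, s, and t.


Euclidean algorithm on (350, 255) — divide until remainder is 0:
  350 = 1 · 255 + 95
  255 = 2 · 95 + 65
  95 = 1 · 65 + 30
  65 = 2 · 30 + 5
  30 = 6 · 5 + 0
gcd(350, 255) = 5.
Track Bezout coefficients alongside the remainders: start with r₀ = 350 = a·1 + b·0 (s = 1, t = 0) and r₁ = 255 = a·0 + b·1 (s = 0, t = 1); each new remainder r_{k+1} = r_{k-1} − q_k·r_k inherits s_{k+1} = s_{k-1} − q_k·s_k, t_{k+1} = t_{k-1} − q_k·t_k, so r_k = a·s_k + b·t_k at every step:
  q = 1: r = 95, s = 1 − 1·0 = 1, t = 0 − 1·1 = -1  (check: 350·1 + 255·(-1) = 95)
  q = 2: r = 65, s = 0 − 2·1 = -2, t = 1 − 2·(-1) = 3  (check: 350·(-2) + 255·3 = 65)
  q = 1: r = 30, s = 1 − 1·(-2) = 3, t = -1 − 1·3 = -4  (check: 350·3 + 255·(-4) = 30)
  q = 2: r = 5, s = -2 − 2·3 = -8, t = 3 − 2·(-4) = 11  (check: 350·(-8) + 255·11 = 5)
The row with r = 5 (the gcd) gives the Bezout coefficients s = -8, t = 11.
Result: 350 · (-8) + 255 · (11) = 5.

gcd(350, 255) = 5; s = -8, t = 11 (check: 350·(-8) + 255·11 = 5).


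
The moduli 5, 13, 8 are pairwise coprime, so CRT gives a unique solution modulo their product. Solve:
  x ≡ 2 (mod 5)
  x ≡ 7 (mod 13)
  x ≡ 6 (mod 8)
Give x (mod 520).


Moduli 5, 13, 8 are pairwise coprime; by CRT there is a unique solution modulo M = 5 · 13 · 8 = 520.
Solve pairwise, accumulating the modulus:
  Start with x ≡ 2 (mod 5).
  Combine with x ≡ 7 (mod 13): since gcd(5, 13) = 1, we get a unique residue mod 65.
    Write x = 2 + 5·t and substitute into x ≡ 7 (mod 13): 5·t ≡ 7 − 2 = 5 (mod 13).
    The inverse of 5 mod 13 is 8 (since 5·8 = 40 = 3·13 + 1), so t ≡ 8·5 = 40 ≡ 1 (mod 13).
    Then x = 2 + 5·1 = 7, valid modulo lcm(5, 13) = 65: x ≡ 7 (mod 65).
  Combine with x ≡ 6 (mod 8): since gcd(65, 8) = 1, we get a unique residue mod 520.
    Write x = 7 + 65·t and substitute into x ≡ 6 (mod 8): 65·t ≡ 6 − 7 = -1 (mod 8).
    Reduce coefficients mod 8: 1·t ≡ 7 (mod 8).
    So t ≡ 7 (mod 8).
    Then x = 7 + 65·7 = 462, valid modulo lcm(65, 8) = 520: x ≡ 462 (mod 520).
Verify: 462 mod 5 = 2 ✓, 462 mod 13 = 7 ✓, 462 mod 8 = 6 ✓.

x ≡ 462 (mod 520).


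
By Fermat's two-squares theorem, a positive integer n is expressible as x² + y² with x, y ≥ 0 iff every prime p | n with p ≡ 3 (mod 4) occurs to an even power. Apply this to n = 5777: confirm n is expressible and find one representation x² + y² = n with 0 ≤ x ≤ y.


Step 1: Factor n = 5777 = 53 · 109.
Step 2: Check the mod-4 condition on each prime factor: 53 ≡ 1 (mod 4), exponent 1; 109 ≡ 1 (mod 4), exponent 1.
All primes ≡ 3 (mod 4) appear to even exponent (or don't appear), so by the two-squares theorem n IS expressible as a sum of two squares.
Step 3: Build a representation. Here n = 53 · 109 is a product of primes ≡ 1 (mod 4). Each prime p ≡ 1 (mod 4) is itself a sum of two squares; find a² by testing p − a² for a perfect square:
  53: 53 − 1² = 52, 53 − 2² = 49 = 7² ⇒ 53 = 2² + 7².
  109: 109 − 1² = 108, 109 − 2² = 105, 109 − 3² = 100 = 10² ⇒ 109 = 3² + 10².
  Combine using the Brahmagupta–Fibonacci identity (a² + b²)(c² + d²) = (ac − bd)² + (ad + bc)² = (ac + bd)² + (ad − bc)²:
  53 · 109 = 5777: from (2² + 7²)(3² + 10²), take (2·3 − 7·10, 2·10 + 7·3) = (6 − 70, 20 + 21) = (-64, 41); dropping signs (only squares matter) gives (64, 41); check 64² + 41² = 4096 + 1681 = 5777 ✓.
Step 4: Order so x ≤ y and verify: 41² + 64² = 1681 + 4096 = 5777 = n. ✓

n = 5777 = 41² + 64² (one valid representation with x ≤ y).


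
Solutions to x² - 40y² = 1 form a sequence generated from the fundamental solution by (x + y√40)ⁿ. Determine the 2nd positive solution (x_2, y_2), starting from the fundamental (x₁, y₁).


Step 1: Find the fundamental solution (x₁, y₁) of x² - 40y² = 1.
  Expand √40 as a continued fraction. a₀ = ⌊√40⌋ = 6; iterate m_{k+1} = d_k·a_k − m_k, d_{k+1} = (40 − m_{k+1}²)/d_k, a_{k+1} = ⌊(a₀ + m_{k+1})/d_{k+1}⌋ (starting m₀ = 0, d₀ = 1), with convergents p_k = a_k·p_{k-1} + p_{k-2}, q_k = a_k·q_{k-1} + q_{k-2} (p₋₁ = 1, q₋₁ = 0):
  k = 0: a₀ = 6; p₀/q₀ = 6/1; p₀² − 40·q₀² = 36 − 40 = -4.
  k = 1: m = 6, d = 4, a = ⌊(6 + 6)/4⌋ = 3; p/q = (3·6 + 1)/(3·1 + 0) = 19/3; p² − 40·q² = 361 − 360 = 1.
  The first convergent with p² − 40·q² = 1 gives the fundamental solution (x₁, y₁) = (19, 3).
Step 2: Apply the recurrence (x_{n+1}, y_{n+1}) = (x₁x_n + 40y₁y_n, x₁y_n + y₁x_n) repeatedly.
  From (x_1, y_1) = (19, 3): x_2 = 19·19 + 40·3·3 = 721; y_2 = 19·3 + 3·19 = 114.
Step 3: Verify x_2² - 40·y_2² = 519841 - 519840 = 1 (should be 1). ✓

(x_1, y_1) = (19, 3); (x_2, y_2) = (721, 114).


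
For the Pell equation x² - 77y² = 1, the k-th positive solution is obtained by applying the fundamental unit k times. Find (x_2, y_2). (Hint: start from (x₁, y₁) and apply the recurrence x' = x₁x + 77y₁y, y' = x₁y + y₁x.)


Step 1: Find the fundamental solution (x₁, y₁) of x² - 77y² = 1.
  Expand √77 as a continued fraction. a₀ = ⌊√77⌋ = 8; iterate m_{k+1} = d_k·a_k − m_k, d_{k+1} = (77 − m_{k+1}²)/d_k, a_{k+1} = ⌊(a₀ + m_{k+1})/d_{k+1}⌋ (starting m₀ = 0, d₀ = 1), with convergents p_k = a_k·p_{k-1} + p_{k-2}, q_k = a_k·q_{k-1} + q_{k-2} (p₋₁ = 1, q₋₁ = 0):
  k = 0: a₀ = 8; p₀/q₀ = 8/1; p₀² − 77·q₀² = 64 − 77 = -13.
  k = 1: m = 8, d = 13, a = ⌊(8 + 8)/13⌋ = 1; p/q = (1·8 + 1)/(1·1 + 0) = 9/1; p² − 77·q² = 81 − 77 = 4.
  k = 2: m = 5, d = 4, a = ⌊(8 + 5)/4⌋ = 3; p/q = (3·9 + 8)/(3·1 + 1) = 35/4; p² − 77·q² = 1225 − 1232 = -7.
  k = 3: m = 7, d = 7, a = ⌊(8 + 7)/7⌋ = 2; p/q = (2·35 + 9)/(2·4 + 1) = 79/9; p² − 77·q² = 6241 − 6237 = 4.
  k = 4: m = 7, d = 4, a = ⌊(8 + 7)/4⌋ = 3; p/q = (3·79 + 35)/(3·9 + 4) = 272/31; p² − 77·q² = 73984 − 73997 = -13.
  k = 5: m = 5, d = 13, a = ⌊(8 + 5)/13⌋ = 1; p/q = (1·272 + 79)/(1·31 + 9) = 351/40; p² − 77·q² = 123201 − 123200 = 1.
  The first convergent with p² − 77·q² = 1 gives the fundamental solution (x₁, y₁) = (351, 40).
Step 2: Apply the recurrence (x_{n+1}, y_{n+1}) = (x₁x_n + 77y₁y_n, x₁y_n + y₁x_n) repeatedly.
  From (x_1, y_1) = (351, 40): x_2 = 351·351 + 77·40·40 = 246401; y_2 = 351·40 + 40·351 = 28080.
Step 3: Verify x_2² - 77·y_2² = 60713452801 - 60713452800 = 1 (should be 1). ✓

(x_1, y_1) = (351, 40); (x_2, y_2) = (246401, 28080).


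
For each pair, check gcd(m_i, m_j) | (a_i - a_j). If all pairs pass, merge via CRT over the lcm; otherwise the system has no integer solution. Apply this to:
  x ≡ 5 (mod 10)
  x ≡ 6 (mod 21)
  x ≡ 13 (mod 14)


Moduli 10, 21, 14 are not pairwise coprime, so CRT works modulo lcm(m_i) when all pairwise compatibility conditions hold.
Pairwise compatibility: gcd(m_i, m_j) must divide a_i - a_j for every pair.
Merge one congruence at a time:
  Start: x ≡ 5 (mod 10).
  Combine with x ≡ 6 (mod 21): gcd(10, 21) = 1; 6 - 5 = 1, which IS divisible by 1, so compatible.
    Write x = 5 + 10·t and substitute into x ≡ 6 (mod 21): 10·t ≡ 6 − 5 = 1 (mod 21).
    The inverse of 10 mod 21 is 19 (since 10·19 = 190 = 9·21 + 1), so t ≡ 19·1 = 19 ≡ 19 (mod 21).
    Then x = 5 + 10·19 = 195, valid modulo lcm(10, 21) = 210: x ≡ 195 (mod 210).
  Combine with x ≡ 13 (mod 14): gcd(210, 14) = 14; 13 - 195 = -182, which IS divisible by 14, so compatible.
    Write x = 195 + 210·t and substitute into x ≡ 13 (mod 14): 210·t ≡ 13 − 195 = -182 (mod 14).
    Divide the congruence (and modulus) by g = 14: 15·t ≡ -13 (mod 1).
    Modulo 1 every t works; take t = 0.
    Then x = 195 + 210·0 = 195, valid modulo lcm(210, 14) = 210: x ≡ 195 (mod 210).
Verify: 195 mod 10 = 5, 195 mod 21 = 6, 195 mod 14 = 13.

x ≡ 195 (mod 210).


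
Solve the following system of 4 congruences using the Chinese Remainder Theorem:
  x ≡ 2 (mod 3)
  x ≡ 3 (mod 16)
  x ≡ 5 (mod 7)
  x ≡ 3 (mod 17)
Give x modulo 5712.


Product of moduli M = 3 · 16 · 7 · 17 = 5712.
Merge one congruence at a time:
  Start: x ≡ 2 (mod 3).
  Combine with x ≡ 3 (mod 16); new modulus lcm = 48.
    Write x = 2 + 3·t and substitute into x ≡ 3 (mod 16): 3·t ≡ 3 − 2 = 1 (mod 16).
    The inverse of 3 mod 16 is 11 (since 3·11 = 33 = 2·16 + 1), so t ≡ 11·1 = 11 ≡ 11 (mod 16).
    Then x = 2 + 3·11 = 35, valid modulo lcm(3, 16) = 48: x ≡ 35 (mod 48).
  Combine with x ≡ 5 (mod 7); new modulus lcm = 336.
    Write x = 35 + 48·t and substitute into x ≡ 5 (mod 7): 48·t ≡ 5 − 35 = -30 (mod 7).
    Reduce coefficients mod 7: 6·t ≡ 5 (mod 7).
    The inverse of 6 mod 7 is 6 (since 6·6 = 36 = 5·7 + 1), so t ≡ 6·5 = 30 ≡ 2 (mod 7).
    Then x = 35 + 48·2 = 131, valid modulo lcm(48, 7) = 336: x ≡ 131 (mod 336).
  Combine with x ≡ 3 (mod 17); new modulus lcm = 5712.
    Write x = 131 + 336·t and substitute into x ≡ 3 (mod 17): 336·t ≡ 3 − 131 = -128 (mod 17).
    Reduce coefficients mod 17: 13·t ≡ 8 (mod 17).
    The inverse of 13 mod 17 is 4 (since 13·4 = 52 = 3·17 + 1), so t ≡ 4·8 = 32 ≡ 15 (mod 17).
    Then x = 131 + 336·15 = 5171, valid modulo lcm(336, 17) = 5712: x ≡ 5171 (mod 5712).
Verify against each original: 5171 mod 3 = 2, 5171 mod 16 = 3, 5171 mod 7 = 5, 5171 mod 17 = 3.

x ≡ 5171 (mod 5712).


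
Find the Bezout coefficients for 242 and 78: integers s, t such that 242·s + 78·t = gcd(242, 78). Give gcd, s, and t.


Euclidean algorithm on (242, 78) — divide until remainder is 0:
  242 = 3 · 78 + 8
  78 = 9 · 8 + 6
  8 = 1 · 6 + 2
  6 = 3 · 2 + 0
gcd(242, 78) = 2.
Track Bezout coefficients alongside the remainders: start with r₀ = 242 = a·1 + b·0 (s = 1, t = 0) and r₁ = 78 = a·0 + b·1 (s = 0, t = 1); each new remainder r_{k+1} = r_{k-1} − q_k·r_k inherits s_{k+1} = s_{k-1} − q_k·s_k, t_{k+1} = t_{k-1} − q_k·t_k, so r_k = a·s_k + b·t_k at every step:
  q = 3: r = 8, s = 1 − 3·0 = 1, t = 0 − 3·1 = -3  (check: 242·1 + 78·(-3) = 8)
  q = 9: r = 6, s = 0 − 9·1 = -9, t = 1 − 9·(-3) = 28  (check: 242·(-9) + 78·28 = 6)
  q = 1: r = 2, s = 1 − 1·(-9) = 10, t = -3 − 1·28 = -31  (check: 242·10 + 78·(-31) = 2)
The row with r = 2 (the gcd) gives the Bezout coefficients s = 10, t = -31.
Result: 242 · (10) + 78 · (-31) = 2.

gcd(242, 78) = 2; s = 10, t = -31 (check: 242·10 + 78·(-31) = 2).


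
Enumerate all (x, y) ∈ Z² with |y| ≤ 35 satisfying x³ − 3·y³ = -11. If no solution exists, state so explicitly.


The equation is x³ - 3y³ = -11. For fixed y, x³ = 3·y³ − 11, so a solution requires the RHS to be a perfect cube.
Strategy: iterate y from -35 to 35, compute RHS = 3·y³ − 11, and check whether it is a (positive or negative) perfect cube.
Check small values of y:
  y = 0: RHS = -11 is not a perfect cube.
  y = 1: RHS = -8 = (-2)³ ⇒ x = -2 works.
  y = -1: RHS = -14 is not a perfect cube.
  y = 2: RHS = 13 is not a perfect cube.
  y = -2: RHS = -35 is not a perfect cube.
  y = 3: RHS = 70 is not a perfect cube.
  y = -3: RHS = -92 is not a perfect cube.
Continuing the search up to |y| = 35 finds no further solutions beyond those listed.
Collected solutions: (-2, 1).

Solutions (with |y| ≤ 35): (-2, 1).


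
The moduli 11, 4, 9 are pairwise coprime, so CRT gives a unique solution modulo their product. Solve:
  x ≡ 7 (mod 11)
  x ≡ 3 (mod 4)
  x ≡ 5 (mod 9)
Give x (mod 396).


Moduli 11, 4, 9 are pairwise coprime; by CRT there is a unique solution modulo M = 11 · 4 · 9 = 396.
Solve pairwise, accumulating the modulus:
  Start with x ≡ 7 (mod 11).
  Combine with x ≡ 3 (mod 4): since gcd(11, 4) = 1, we get a unique residue mod 44.
    Write x = 7 + 11·t and substitute into x ≡ 3 (mod 4): 11·t ≡ 3 − 7 = -4 (mod 4).
    Reduce coefficients mod 4: 3·t ≡ 0 (mod 4).
    The inverse of 3 mod 4 is 3 (since 3·3 = 9 = 2·4 + 1), so t ≡ 3·0 = 0 ≡ 0 (mod 4).
    Then x = 7 + 11·0 = 7, valid modulo lcm(11, 4) = 44: x ≡ 7 (mod 44).
  Combine with x ≡ 5 (mod 9): since gcd(44, 9) = 1, we get a unique residue mod 396.
    Write x = 7 + 44·t and substitute into x ≡ 5 (mod 9): 44·t ≡ 5 − 7 = -2 (mod 9).
    Reduce coefficients mod 9: 8·t ≡ 7 (mod 9).
    The inverse of 8 mod 9 is 8 (since 8·8 = 64 = 7·9 + 1), so t ≡ 8·7 = 56 ≡ 2 (mod 9).
    Then x = 7 + 44·2 = 95, valid modulo lcm(44, 9) = 396: x ≡ 95 (mod 396).
Verify: 95 mod 11 = 7 ✓, 95 mod 4 = 3 ✓, 95 mod 9 = 5 ✓.

x ≡ 95 (mod 396).


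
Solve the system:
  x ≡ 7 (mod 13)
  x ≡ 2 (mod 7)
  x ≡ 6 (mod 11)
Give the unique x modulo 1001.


Moduli 13, 7, 11 are pairwise coprime; by CRT there is a unique solution modulo M = 13 · 7 · 11 = 1001.
Solve pairwise, accumulating the modulus:
  Start with x ≡ 7 (mod 13).
  Combine with x ≡ 2 (mod 7): since gcd(13, 7) = 1, we get a unique residue mod 91.
    Write x = 7 + 13·t and substitute into x ≡ 2 (mod 7): 13·t ≡ 2 − 7 = -5 (mod 7).
    Reduce coefficients mod 7: 6·t ≡ 2 (mod 7).
    The inverse of 6 mod 7 is 6 (since 6·6 = 36 = 5·7 + 1), so t ≡ 6·2 = 12 ≡ 5 (mod 7).
    Then x = 7 + 13·5 = 72, valid modulo lcm(13, 7) = 91: x ≡ 72 (mod 91).
  Combine with x ≡ 6 (mod 11): since gcd(91, 11) = 1, we get a unique residue mod 1001.
    Write x = 72 + 91·t and substitute into x ≡ 6 (mod 11): 91·t ≡ 6 − 72 = -66 (mod 11).
    Reduce coefficients mod 11: 3·t ≡ 0 (mod 11).
    The inverse of 3 mod 11 is 4 (since 3·4 = 12 = 1·11 + 1), so t ≡ 4·0 = 0 ≡ 0 (mod 11).
    Then x = 72 + 91·0 = 72, valid modulo lcm(91, 11) = 1001: x ≡ 72 (mod 1001).
Verify: 72 mod 13 = 7 ✓, 72 mod 7 = 2 ✓, 72 mod 11 = 6 ✓.

x ≡ 72 (mod 1001).


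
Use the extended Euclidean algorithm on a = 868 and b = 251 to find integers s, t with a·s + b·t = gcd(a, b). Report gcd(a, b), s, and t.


Euclidean algorithm on (868, 251) — divide until remainder is 0:
  868 = 3 · 251 + 115
  251 = 2 · 115 + 21
  115 = 5 · 21 + 10
  21 = 2 · 10 + 1
  10 = 10 · 1 + 0
gcd(868, 251) = 1.
Track Bezout coefficients alongside the remainders: start with r₀ = 868 = a·1 + b·0 (s = 1, t = 0) and r₁ = 251 = a·0 + b·1 (s = 0, t = 1); each new remainder r_{k+1} = r_{k-1} − q_k·r_k inherits s_{k+1} = s_{k-1} − q_k·s_k, t_{k+1} = t_{k-1} − q_k·t_k, so r_k = a·s_k + b·t_k at every step:
  q = 3: r = 115, s = 1 − 3·0 = 1, t = 0 − 3·1 = -3  (check: 868·1 + 251·(-3) = 115)
  q = 2: r = 21, s = 0 − 2·1 = -2, t = 1 − 2·(-3) = 7  (check: 868·(-2) + 251·7 = 21)
  q = 5: r = 10, s = 1 − 5·(-2) = 11, t = -3 − 5·7 = -38  (check: 868·11 + 251·(-38) = 10)
  q = 2: r = 1, s = -2 − 2·11 = -24, t = 7 − 2·(-38) = 83  (check: 868·(-24) + 251·83 = 1)
The row with r = 1 (the gcd) gives the Bezout coefficients s = -24, t = 83.
Result: 868 · (-24) + 251 · (83) = 1.

gcd(868, 251) = 1; s = -24, t = 83 (check: 868·(-24) + 251·83 = 1).


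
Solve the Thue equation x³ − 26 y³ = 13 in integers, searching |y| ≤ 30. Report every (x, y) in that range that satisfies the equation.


The equation is x³ - 26y³ = 13. For fixed y, x³ = 26·y³ + 13, so a solution requires the RHS to be a perfect cube.
Strategy: iterate y from -30 to 30, compute RHS = 26·y³ + 13, and check whether it is a (positive or negative) perfect cube.
Check small values of y:
  y = 0: RHS = 13 is not a perfect cube.
  y = 1: RHS = 39 is not a perfect cube.
  y = -1: RHS = -13 is not a perfect cube.
  y = 2: RHS = 221 is not a perfect cube.
  y = -2: RHS = -195 is not a perfect cube.
  y = 3: RHS = 715 is not a perfect cube.
  y = -3: RHS = -689 is not a perfect cube.
Continuing the search up to |y| = 30 finds no solutions either.
No (x, y) in the scanned range satisfies the equation.

No integer solutions with |y| ≤ 30.


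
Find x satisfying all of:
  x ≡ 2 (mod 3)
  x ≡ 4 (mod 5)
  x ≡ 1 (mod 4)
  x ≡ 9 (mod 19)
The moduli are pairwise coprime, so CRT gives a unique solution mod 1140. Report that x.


Product of moduli M = 3 · 5 · 4 · 19 = 1140.
Merge one congruence at a time:
  Start: x ≡ 2 (mod 3).
  Combine with x ≡ 4 (mod 5); new modulus lcm = 15.
    Write x = 2 + 3·t and substitute into x ≡ 4 (mod 5): 3·t ≡ 4 − 2 = 2 (mod 5).
    The inverse of 3 mod 5 is 2 (since 3·2 = 6 = 1·5 + 1), so t ≡ 2·2 = 4 ≡ 4 (mod 5).
    Then x = 2 + 3·4 = 14, valid modulo lcm(3, 5) = 15: x ≡ 14 (mod 15).
  Combine with x ≡ 1 (mod 4); new modulus lcm = 60.
    Write x = 14 + 15·t and substitute into x ≡ 1 (mod 4): 15·t ≡ 1 − 14 = -13 (mod 4).
    Reduce coefficients mod 4: 3·t ≡ 3 (mod 4).
    The inverse of 3 mod 4 is 3 (since 3·3 = 9 = 2·4 + 1), so t ≡ 3·3 = 9 ≡ 1 (mod 4).
    Then x = 14 + 15·1 = 29, valid modulo lcm(15, 4) = 60: x ≡ 29 (mod 60).
  Combine with x ≡ 9 (mod 19); new modulus lcm = 1140.
    Write x = 29 + 60·t and substitute into x ≡ 9 (mod 19): 60·t ≡ 9 − 29 = -20 (mod 19).
    Reduce coefficients mod 19: 3·t ≡ 18 (mod 19).
    The inverse of 3 mod 19 is 13 (since 3·13 = 39 = 2·19 + 1), so t ≡ 13·18 = 234 ≡ 6 (mod 19).
    Then x = 29 + 60·6 = 389, valid modulo lcm(60, 19) = 1140: x ≡ 389 (mod 1140).
Verify against each original: 389 mod 3 = 2, 389 mod 5 = 4, 389 mod 4 = 1, 389 mod 19 = 9.

x ≡ 389 (mod 1140).
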